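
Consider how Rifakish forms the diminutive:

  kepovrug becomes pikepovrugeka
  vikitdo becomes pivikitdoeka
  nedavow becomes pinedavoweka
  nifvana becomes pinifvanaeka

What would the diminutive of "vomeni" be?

Every pair shown (kepovrug → pikepovrugeka, vikitdo → pivikitdoeka, nedavow → pinedavoweka, …) follows the same rule: add pi- … -eka around the stem.
So vomeni → pivomenieka.

pivomenieka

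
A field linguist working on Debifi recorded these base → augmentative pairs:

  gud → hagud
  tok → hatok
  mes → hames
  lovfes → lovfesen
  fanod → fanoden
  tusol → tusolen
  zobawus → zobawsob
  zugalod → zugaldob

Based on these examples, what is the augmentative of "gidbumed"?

mes and lovfes both end in -s yet inflect differently (hames, lovfesen), so the final letter is not what conditions the rule; the number of vowels is.
"gidbumed" has 3 vowels. The stems with 3 vowels (zobawus → zobawsob, zugalod → zugaldob) delete the last vowel and add -ob.
So gidbumed → gidbumdob.

gidbumdob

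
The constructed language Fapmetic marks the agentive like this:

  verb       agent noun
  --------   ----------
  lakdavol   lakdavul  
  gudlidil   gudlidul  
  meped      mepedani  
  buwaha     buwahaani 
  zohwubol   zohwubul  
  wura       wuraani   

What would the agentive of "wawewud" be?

wawewudani

zohwubol and buwaha both have 3 vowels yet inflect differently (zohwubul, buwahaani), so the number of vowels is not what conditions the rule; the final letter is.
"wawewud" ends in -d. The one such stem in the data (meped → mepedani) adds -ani, so the same rule applies.
So wawewud → wawewudani.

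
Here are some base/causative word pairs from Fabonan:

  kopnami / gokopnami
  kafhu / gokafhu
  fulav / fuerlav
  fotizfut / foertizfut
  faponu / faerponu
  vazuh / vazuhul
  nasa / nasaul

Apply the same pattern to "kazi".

kafhu and faponu both end in -u yet inflect differently (gokafhu, faerponu), so the final letter is not what conditions the rule; the first letter is.
"kazi" begins with k-. The stems beginning with k- (kopnami → gokopnami, kafhu → gokafhu) add the prefix go-.
The other patterns: stems beginning with f- insert -er- after the first vowel; stems beginning with n- or v- add -ul.
So kazi → gokazi.

gokazi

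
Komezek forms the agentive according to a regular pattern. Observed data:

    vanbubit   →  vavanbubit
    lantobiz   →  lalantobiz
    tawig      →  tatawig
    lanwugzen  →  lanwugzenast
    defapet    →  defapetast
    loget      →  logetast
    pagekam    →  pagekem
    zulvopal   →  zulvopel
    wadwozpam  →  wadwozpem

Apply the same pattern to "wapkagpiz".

wawapkagpiz

"wapkagpiz" has last vowel 'i'. The stems whose last vowel is 'i' (vanbubit → vavanbubit, lantobiz → lalantobiz, tawig → tatawig) repeat the first consonant+vowel as a prefix.
So wapkagpiz → wawapkagpiz.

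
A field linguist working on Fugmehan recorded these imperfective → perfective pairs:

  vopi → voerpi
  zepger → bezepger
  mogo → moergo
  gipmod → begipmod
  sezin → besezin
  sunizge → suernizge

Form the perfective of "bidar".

sezin and vopi both have last vowel 'i' yet inflect differently (besezin, voerpi), so the last vowel is not what conditions the rule; whether the stem ends in a vowel or a consonant is.
"bidar" ends in a consonant. The stems ending in a consonant (sezin → besezin, zepger → bezepger, gipmod → begipmod) add the prefix be-.
The other pattern: stems ending in a vowel insert -er- after the first vowel.
So bidar → bebidar.

bebidar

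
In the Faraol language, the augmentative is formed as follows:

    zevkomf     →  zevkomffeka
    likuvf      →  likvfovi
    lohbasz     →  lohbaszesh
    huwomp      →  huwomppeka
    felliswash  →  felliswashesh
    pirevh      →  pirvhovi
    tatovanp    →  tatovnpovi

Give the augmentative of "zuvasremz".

zuvasremzzeka

felliswash and pirevh both end in -h yet inflect differently (felliswashesh, pirvhovi), so the final letter is not what conditions the rule; the second-to-last letter is.
"zuvasremz" has second-to-last letter 'm'. The stems whose second-to-last letter is 'm' (huwomp → huwomppeka, zevkomf → zevkomffeka) double the final consonant and add -eka.
The other patterns: stems whose second-to-last letter is 's' add -esh; stems whose second-to-last letter is 'n' or 'v' delete the last vowel and add -ovi.
So zuvasremz → zuvasremzzeka.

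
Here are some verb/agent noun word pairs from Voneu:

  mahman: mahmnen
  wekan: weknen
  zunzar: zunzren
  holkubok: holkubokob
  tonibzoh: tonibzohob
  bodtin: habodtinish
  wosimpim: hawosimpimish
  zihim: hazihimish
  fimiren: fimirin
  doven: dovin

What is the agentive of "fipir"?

mahman and bodtin both end in -n yet inflect differently (mahmnen, habodtinish), so the final letter is not what conditions the rule; the last vowel is.
"fipir" has last vowel 'i'. The stems whose last vowel is 'i' (bodtin → habodtinish, wosimpim → hawosimpimish, zihim → hazihimish) add ha- … -ish around the stem.
So fipir → hafipirish.

hafipirish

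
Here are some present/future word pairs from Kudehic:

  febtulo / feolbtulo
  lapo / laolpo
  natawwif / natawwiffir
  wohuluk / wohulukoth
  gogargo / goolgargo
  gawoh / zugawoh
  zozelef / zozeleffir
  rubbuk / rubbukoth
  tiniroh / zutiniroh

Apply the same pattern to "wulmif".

wulmiffir

lapo and tiniroh both have last vowel 'o' yet inflect differently (laolpo, zutiniroh), so the last vowel is not what conditions the rule; the final letter is.
"wulmif" ends in -f. The stems ending in -f (zozelef → zozeleffir, natawwif → natawwiffir) double the final consonant and add -ir.
The other patterns: stems ending in -o insert -ol- after the first vowel; stems ending in -k add -oth; stems ending in -h add the prefix zu-.
So wulmif → wulmiffir.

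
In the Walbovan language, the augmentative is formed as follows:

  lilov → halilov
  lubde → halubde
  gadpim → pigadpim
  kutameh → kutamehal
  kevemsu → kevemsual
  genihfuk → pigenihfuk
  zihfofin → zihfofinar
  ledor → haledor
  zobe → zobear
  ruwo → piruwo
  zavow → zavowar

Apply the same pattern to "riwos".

piriwos

zobe and lubde both end in -e yet inflect differently (zobear, halubde), so the final letter is not what conditions the rule; the first letter is.
"riwos" begins with r-. The one such stem in the data (ruwo → piruwo) adds the prefix pi-, so the same rule applies.
So riwos → piriwos.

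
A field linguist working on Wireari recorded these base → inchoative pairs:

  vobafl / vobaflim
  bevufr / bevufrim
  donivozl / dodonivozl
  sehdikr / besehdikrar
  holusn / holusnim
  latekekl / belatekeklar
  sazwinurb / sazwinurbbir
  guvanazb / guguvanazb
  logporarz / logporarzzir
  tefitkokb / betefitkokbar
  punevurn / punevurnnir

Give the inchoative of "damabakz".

bedamabakzar

"damabakz" has second-to-last letter 'k'. The stems whose second-to-last letter is 'k' (latekekl → belatekeklar, sehdikr → besehdikrar, tefitkokb → betefitkokbar) add be- … -ar around the stem.
The other patterns: stems whose second-to-last letter is 'z' repeat the first consonant+vowel as a prefix; stems whose second-to-last letter is 'r' double the final consonant and add -ir; stems whose second-to-last letter is 'f' or 's' add -im.
So damabakz → bedamabakzar.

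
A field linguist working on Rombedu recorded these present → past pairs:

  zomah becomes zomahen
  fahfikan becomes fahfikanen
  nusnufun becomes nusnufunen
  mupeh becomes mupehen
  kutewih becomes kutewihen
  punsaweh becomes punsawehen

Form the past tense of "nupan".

nupanen

Every pair shown (zomah → zomahen, fahfikan → fahfikanen, nusnufun → nusnufunen, …) follows the same rule: add -en.
So nupan → nupanen.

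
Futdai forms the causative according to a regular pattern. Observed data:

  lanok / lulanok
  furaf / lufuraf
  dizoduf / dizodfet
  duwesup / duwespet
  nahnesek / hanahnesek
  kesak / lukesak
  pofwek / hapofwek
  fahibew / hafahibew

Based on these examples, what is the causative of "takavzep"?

hatakavzep

nahnesek and lanok both end in -k yet inflect differently (hanahnesek, lulanok), so the final letter is not what conditions the rule; the last vowel is.
"takavzep" has last vowel 'e'. The stems whose last vowel is 'e' (fahibew → hafahibew, nahnesek → hanahnesek, pofwek → hapofwek) add the prefix ha-.
So takavzep → hatakavzep.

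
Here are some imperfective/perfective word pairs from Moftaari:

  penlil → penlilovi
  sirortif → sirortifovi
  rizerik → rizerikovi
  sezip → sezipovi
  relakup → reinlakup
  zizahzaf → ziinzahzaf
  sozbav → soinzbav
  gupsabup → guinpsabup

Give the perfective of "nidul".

niindul

sezip and relakup both end in -p yet inflect differently (sezipovi, reinlakup), so the final letter is not what conditions the rule; the last vowel is.
"nidul" has last vowel 'u'. The stems whose last vowel is 'u' (relakup → reinlakup, gupsabup → guinpsabup) insert -in- after the first vowel.
So nidul → niindul.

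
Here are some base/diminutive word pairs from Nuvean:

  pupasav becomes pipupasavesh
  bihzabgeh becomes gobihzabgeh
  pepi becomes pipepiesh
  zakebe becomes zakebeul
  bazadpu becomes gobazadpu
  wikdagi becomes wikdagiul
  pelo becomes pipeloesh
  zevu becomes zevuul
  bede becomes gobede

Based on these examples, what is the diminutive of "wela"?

welaul

pepi and wikdagi both end in -i yet inflect differently (pipepiesh, wikdagiul), so the final letter is not what conditions the rule; the first letter is.
"wela" begins with w-. The one such stem in the data (wikdagi → wikdagiul) adds -ul, so the same rule applies.
The other patterns: stems beginning with b- add the prefix go-; stems beginning with p- add pi- … -esh around the stem.
So wela → welaul.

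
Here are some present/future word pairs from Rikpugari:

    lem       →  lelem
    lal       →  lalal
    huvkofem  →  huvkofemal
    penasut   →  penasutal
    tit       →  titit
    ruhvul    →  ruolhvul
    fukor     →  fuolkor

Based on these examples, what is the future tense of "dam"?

dadam

"dam" has 1 vowel. The stems with 1 vowel (tit → titit, lem → lelem, lal → lalal) repeat the first consonant+vowel as a prefix.
So dam → dadam.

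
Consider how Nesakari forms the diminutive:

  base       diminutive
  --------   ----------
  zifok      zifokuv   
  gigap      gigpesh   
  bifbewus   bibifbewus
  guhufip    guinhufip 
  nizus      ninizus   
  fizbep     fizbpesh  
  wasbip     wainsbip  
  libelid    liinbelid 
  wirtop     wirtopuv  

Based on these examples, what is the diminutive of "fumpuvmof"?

fumpuvmofuv

"fumpuvmof" has last vowel 'o'. The stems whose last vowel is 'o' (wirtop → wirtopuv, zifok → zifokuv) add -uv.
The other patterns: stems whose last vowel is 'a' or 'e' delete the last vowel and add -esh; stems whose last vowel is 'i' insert -in- after the first vowel; stems whose last vowel is 'u' repeat the first consonant+vowel as a prefix.
So fumpuvmof → fumpuvmofuv.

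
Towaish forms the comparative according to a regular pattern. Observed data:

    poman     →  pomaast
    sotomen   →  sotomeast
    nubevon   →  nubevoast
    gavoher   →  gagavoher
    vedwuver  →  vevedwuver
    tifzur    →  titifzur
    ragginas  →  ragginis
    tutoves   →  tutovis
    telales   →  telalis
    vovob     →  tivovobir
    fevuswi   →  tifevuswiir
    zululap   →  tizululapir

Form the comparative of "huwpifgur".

"huwpifgur" ends in -r. The stems ending in -r (gavoher → gagavoher, vedwuver → vevedwuver, tifzur → titifzur) repeat the first consonant+vowel as a prefix.
So huwpifgur → huhuwpifgur.

huhuwpifgur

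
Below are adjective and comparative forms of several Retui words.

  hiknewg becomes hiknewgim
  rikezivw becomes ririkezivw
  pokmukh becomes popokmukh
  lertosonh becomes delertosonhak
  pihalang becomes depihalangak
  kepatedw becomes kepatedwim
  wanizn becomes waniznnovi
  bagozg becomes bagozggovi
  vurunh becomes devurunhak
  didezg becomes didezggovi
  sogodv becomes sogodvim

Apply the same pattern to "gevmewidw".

gevmewidwim

pihalang and didezg both end in -g yet inflect differently (depihalangak, didezggovi), so the final letter is not what conditions the rule; the second-to-last letter is.
"gevmewidw" has second-to-last letter 'd'. The stems whose second-to-last letter is 'd' (kepatedw → kepatedwim, sogodv → sogodvim) add -im.
The other patterns: stems whose second-to-last letter is 'n' add de- … -ak around the stem; stems whose second-to-last letter is 'z' double the final consonant and add -ovi; stems whose second-to-last letter is 'k' or 'v' repeat the first consonant+vowel as a prefix.
So gevmewidw → gevmewidwim.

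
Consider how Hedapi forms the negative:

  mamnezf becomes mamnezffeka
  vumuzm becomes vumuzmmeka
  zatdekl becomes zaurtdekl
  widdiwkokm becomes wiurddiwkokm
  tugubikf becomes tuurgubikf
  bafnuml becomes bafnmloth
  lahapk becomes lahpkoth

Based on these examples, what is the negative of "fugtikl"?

vumuzm and widdiwkokm both end in -m yet inflect differently (vumuzmmeka, wiurddiwkokm), so the final letter is not what conditions the rule; the second-to-last letter is.
"fugtikl" has second-to-last letter 'k'. The stems whose second-to-last letter is 'k' (zatdekl → zaurtdekl, widdiwkokm → wiurddiwkokm, tugubikf → tuurgubikf) insert -ur- after the first vowel.
So fugtikl → fuurgtikl.

fuurgtikl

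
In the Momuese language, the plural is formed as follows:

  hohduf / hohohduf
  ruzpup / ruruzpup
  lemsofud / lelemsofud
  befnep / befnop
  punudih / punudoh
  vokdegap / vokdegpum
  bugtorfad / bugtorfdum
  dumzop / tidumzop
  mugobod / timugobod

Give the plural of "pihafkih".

pihafkoh

ruzpup and befnep both end in -p yet inflect differently (ruruzpup, befnop), so the final letter is not what conditions the rule; the last vowel is.
"pihafkih" has last vowel 'i'. The one such stem in the data (punudih → punudoh) changes the last vowel to 'o' (as does befnep), so the same rule applies.
So pihafkih → pihafkoh.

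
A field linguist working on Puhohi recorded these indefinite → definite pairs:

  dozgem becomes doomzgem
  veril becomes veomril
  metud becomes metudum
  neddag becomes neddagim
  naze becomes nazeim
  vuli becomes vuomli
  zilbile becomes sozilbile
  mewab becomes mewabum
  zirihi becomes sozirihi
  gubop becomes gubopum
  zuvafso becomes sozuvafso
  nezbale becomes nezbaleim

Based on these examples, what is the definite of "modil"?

modilum

"modil" begins with m-. The stems beginning with m- (metud → metudum, mewab → mewabum) add -um.
So modil → modilum.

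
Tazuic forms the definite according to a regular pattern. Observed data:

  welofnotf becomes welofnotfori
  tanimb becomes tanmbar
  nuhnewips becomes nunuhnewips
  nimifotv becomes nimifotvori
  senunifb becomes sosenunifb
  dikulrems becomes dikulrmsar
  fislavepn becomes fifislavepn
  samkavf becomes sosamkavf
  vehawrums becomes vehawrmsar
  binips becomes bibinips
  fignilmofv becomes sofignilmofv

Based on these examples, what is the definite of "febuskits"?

febuskitsori

"febuskits" has second-to-last letter 't'. The stems whose second-to-last letter is 't' (welofnotf → welofnotfori, nimifotv → nimifotvori) add -ori.
The other patterns: stems whose second-to-last letter is 'p' repeat the first consonant+vowel as a prefix; stems whose second-to-last letter is 'm' delete the last vowel and add -ar; stems whose second-to-last letter is 'f' or 'v' add the prefix so-.
So febuskits → febuskitsori.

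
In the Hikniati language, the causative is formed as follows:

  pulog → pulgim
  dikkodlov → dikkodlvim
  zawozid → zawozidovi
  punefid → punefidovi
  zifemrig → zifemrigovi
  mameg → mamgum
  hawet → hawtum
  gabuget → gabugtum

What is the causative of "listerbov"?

pulog and zifemrig both end in -g yet inflect differently (pulgim, zifemrigovi), so the final letter is not what conditions the rule; the last vowel is.
"listerbov" has last vowel 'o'. The stems whose last vowel is 'o' (pulog → pulgim, dikkodlov → dikkodlvim) delete the last vowel and add -im.
The other patterns: stems whose last vowel is 'i' add -ovi; stems whose last vowel is 'e' delete the last vowel and add -um.
So listerbov → listerbvim.

listerbvim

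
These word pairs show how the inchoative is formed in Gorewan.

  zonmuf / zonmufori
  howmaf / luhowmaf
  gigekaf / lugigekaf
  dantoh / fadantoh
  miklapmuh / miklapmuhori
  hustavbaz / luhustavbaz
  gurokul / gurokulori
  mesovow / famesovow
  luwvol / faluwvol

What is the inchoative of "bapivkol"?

fabapivkol

"bapivkol" has last vowel 'o'. The stems whose last vowel is 'o' (mesovow → famesovow, dantoh → fadantoh, luwvol → faluwvol) add the prefix fa-.
The other patterns: stems whose last vowel is 'a' add the prefix lu-; stems whose last vowel is 'u' add -ori.
So bapivkol → fabapivkol.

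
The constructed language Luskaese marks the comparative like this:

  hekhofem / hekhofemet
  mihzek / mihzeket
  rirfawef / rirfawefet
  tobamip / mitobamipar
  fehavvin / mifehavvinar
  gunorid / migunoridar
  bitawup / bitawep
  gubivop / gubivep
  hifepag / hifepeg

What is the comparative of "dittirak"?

dittirek

tobamip and bitawup both end in -p yet inflect differently (mitobamipar, bitawep), so the final letter is not what conditions the rule; the last vowel is.
"dittirak" has last vowel 'a'. The one such stem in the data (hifepag → hifepeg) changes the last vowel to 'e' (as do bitawup, gubivop), so the same rule applies.
The other patterns: stems whose last vowel is 'e' add -et; stems whose last vowel is 'i' add mi- … -ar around the stem.
So dittirak → dittirek.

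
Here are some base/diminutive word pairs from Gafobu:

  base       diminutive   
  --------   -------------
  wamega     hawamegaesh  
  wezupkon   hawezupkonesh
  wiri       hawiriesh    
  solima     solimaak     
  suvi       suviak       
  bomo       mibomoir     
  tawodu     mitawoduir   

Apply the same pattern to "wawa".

hawawaesh

wamega and solima both end in -a yet inflect differently (hawamegaesh, solimaak), so the final letter is not what conditions the rule; the first letter is.
"wawa" begins with w-. The stems beginning with w- (wamega → hawamegaesh, wezupkon → hawezupkonesh, wiri → hawiriesh) add ha- … -esh around the stem.
So wawa → hawawaesh.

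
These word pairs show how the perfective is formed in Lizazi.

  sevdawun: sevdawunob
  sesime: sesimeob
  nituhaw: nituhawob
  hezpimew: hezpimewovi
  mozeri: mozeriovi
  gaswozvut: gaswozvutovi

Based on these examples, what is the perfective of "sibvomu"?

sibvomuob

nituhaw and hezpimew both end in -w yet inflect differently (nituhawob, hezpimewovi), so the final letter is not what conditions the rule; the first letter is.
"sibvomu" begins with s-. The stems beginning with s- (sevdawun → sevdawunob, sesime → sesimeob) add -ob.
So sibvomu → sibvomuob.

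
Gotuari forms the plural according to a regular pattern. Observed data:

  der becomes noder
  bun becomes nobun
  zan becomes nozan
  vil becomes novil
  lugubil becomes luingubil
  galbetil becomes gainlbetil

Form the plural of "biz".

nobiz

vil and lugubil both end in -l yet inflect differently (novil, luingubil), so the final letter is not what conditions the rule; the number of vowels is.
"biz" has 1 vowel. The stems with 1 vowel (der → noder, bun → nobun, zan → nozan) add the prefix no-.
The other pattern: stems with 3 vowels insert -in- after the first vowel.
So biz → nobiz.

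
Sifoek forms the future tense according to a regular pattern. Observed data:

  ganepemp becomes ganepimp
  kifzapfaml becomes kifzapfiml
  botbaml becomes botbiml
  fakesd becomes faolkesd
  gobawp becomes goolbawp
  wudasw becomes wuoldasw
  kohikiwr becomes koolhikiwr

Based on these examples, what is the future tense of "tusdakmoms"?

tusdakmims

"tusdakmoms" has second-to-last letter 'm'. The stems whose second-to-last letter is 'm' (ganepemp → ganepimp, kifzapfaml → kifzapfiml, botbaml → botbiml) change the last vowel to 'i'.
The other pattern: stems whose second-to-last letter is 's' or 'w' insert -ol- after the first vowel.
So tusdakmoms → tusdakmims.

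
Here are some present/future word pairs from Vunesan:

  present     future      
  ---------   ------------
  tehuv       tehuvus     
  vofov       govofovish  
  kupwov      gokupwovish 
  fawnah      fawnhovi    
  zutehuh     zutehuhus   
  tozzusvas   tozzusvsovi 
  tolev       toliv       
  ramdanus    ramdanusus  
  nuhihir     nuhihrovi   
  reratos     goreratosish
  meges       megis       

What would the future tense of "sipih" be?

tozzusvas and ramdanus both end in -s yet inflect differently (tozzusvsovi, ramdanusus), so the final letter is not what conditions the rule; the last vowel is.
"sipih" has last vowel 'i'. The one such stem in the data (nuhihir → nuhihrovi) deletes the last vowel and adds -ovi (as do tozzusvas, fawnah), so the same rule applies.
The other patterns: stems whose last vowel is 'u' add -us; stems whose last vowel is 'e' change the last vowel to 'i'; stems whose last vowel is 'o' add go- … -ish around the stem.
So sipih → siphovi.

siphovi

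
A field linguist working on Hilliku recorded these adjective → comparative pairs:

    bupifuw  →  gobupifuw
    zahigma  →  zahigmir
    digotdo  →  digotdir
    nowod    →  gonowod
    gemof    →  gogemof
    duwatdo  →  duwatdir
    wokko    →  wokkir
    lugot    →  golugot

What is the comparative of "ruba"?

"ruba" ends in a vowel. The stems ending in a vowel (wokko → wokkir, duwatdo → duwatdir, zahigma → zahigmir) drop the final letter and add -ir.
So ruba → rubir.

rubir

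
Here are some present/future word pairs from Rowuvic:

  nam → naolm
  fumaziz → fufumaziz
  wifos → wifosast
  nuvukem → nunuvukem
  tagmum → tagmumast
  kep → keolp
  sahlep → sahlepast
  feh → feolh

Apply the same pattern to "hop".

hoolp

"hop" has 1 vowel. The stems with 1 vowel (feh → feolh, nam → naolm, kep → keolp) insert -ol- after the first vowel.
So hop → hoolp.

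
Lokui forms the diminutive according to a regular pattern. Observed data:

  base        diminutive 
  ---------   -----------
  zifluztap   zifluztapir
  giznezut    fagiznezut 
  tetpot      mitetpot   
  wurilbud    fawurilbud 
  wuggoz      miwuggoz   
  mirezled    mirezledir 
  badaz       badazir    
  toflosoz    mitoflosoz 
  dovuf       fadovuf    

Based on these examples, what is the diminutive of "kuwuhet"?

mirezled and wurilbud both end in -d yet inflect differently (mirezledir, fawurilbud), so the final letter is not what conditions the rule; the last vowel is.
"kuwuhet" has last vowel 'e'. The one such stem in the data (mirezled → mirezledir) adds -ir, so the same rule applies.
So kuwuhet → kuwuhetir.

kuwuhetir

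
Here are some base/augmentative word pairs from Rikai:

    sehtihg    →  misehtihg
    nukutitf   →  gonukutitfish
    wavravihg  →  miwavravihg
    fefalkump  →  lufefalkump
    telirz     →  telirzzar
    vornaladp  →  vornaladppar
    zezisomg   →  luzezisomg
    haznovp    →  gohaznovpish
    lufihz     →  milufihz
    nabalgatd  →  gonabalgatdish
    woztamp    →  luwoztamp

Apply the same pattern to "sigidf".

lufihz and telirz both end in -z yet inflect differently (milufihz, telirzzar), so the final letter is not what conditions the rule; the second-to-last letter is.
"sigidf" has second-to-last letter 'd'. The one such stem in the data (vornaladp → vornaladppar) doubles the final consonant and adds -ar (as does telirz), so the same rule applies.
The other patterns: stems whose second-to-last letter is 'h' add the prefix mi-; stems whose second-to-last letter is 'm' add the prefix lu-; stems whose second-to-last letter is 't' or 'v' add go- … -ish around the stem.
So sigidf → sigidffar.

sigidffar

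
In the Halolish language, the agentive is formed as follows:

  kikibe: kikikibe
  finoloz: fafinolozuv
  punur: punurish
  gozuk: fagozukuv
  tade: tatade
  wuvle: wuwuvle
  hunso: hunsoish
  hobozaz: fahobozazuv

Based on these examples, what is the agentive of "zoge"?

"zoge" ends in -e. The stems ending in -e (wuvle → wuwuvle, tade → tatade, kikibe → kikikibe) repeat the first consonant+vowel as a prefix.
So zoge → zozoge.

zozoge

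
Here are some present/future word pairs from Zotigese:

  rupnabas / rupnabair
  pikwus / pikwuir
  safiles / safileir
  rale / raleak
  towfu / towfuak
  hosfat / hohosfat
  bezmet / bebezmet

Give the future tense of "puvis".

puviir

safiles and rale both have last vowel 'e' yet inflect differently (safileir, raleak), so the last vowel is not what conditions the rule; the final letter is.
"puvis" ends in -s. The stems ending in -s (rupnabas → rupnabair, pikwus → pikwuir, safiles → safileir) drop the final letter and add -ir.
The other patterns: stems ending in -e or -u add -ak; stems ending in -t repeat the first consonant+vowel as a prefix.
So puvis → puviir.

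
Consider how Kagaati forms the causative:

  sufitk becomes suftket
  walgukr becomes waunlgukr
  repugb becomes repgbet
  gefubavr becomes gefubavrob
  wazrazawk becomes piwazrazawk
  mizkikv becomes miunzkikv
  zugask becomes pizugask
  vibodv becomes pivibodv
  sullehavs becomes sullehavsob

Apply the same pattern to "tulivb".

tulivbob

walgukr and gefubavr both end in -r yet inflect differently (waunlgukr, gefubavrob), so the final letter is not what conditions the rule; the second-to-last letter is.
"tulivb" has second-to-last letter 'v'. The stems whose second-to-last letter is 'v' (gefubavr → gefubavrob, sullehavs → sullehavsob) add -ob.
So tulivb → tulivbob.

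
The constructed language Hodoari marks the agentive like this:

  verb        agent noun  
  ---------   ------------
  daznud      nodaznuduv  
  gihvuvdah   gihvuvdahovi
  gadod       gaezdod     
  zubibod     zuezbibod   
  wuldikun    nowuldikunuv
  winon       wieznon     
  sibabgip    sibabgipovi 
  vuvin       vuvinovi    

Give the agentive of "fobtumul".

nofobtumuluv

gadod and daznud both end in -d yet inflect differently (gaezdod, nodaznuduv), so the final letter is not what conditions the rule; the last vowel is.
"fobtumul" has last vowel 'u'. The stems whose last vowel is 'u' (daznud → nodaznuduv, wuldikun → nowuldikunuv) add no- … -uv around the stem.
So fobtumul → nofobtumuluv.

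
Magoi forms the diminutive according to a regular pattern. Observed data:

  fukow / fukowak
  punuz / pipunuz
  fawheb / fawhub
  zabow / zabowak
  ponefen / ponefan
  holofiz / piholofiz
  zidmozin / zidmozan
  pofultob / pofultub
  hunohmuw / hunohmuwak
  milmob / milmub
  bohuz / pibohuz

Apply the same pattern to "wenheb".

wenhub

"wenheb" ends in -b. The stems ending in -b (pofultob → pofultub, milmob → milmub, fawheb → fawhub) change the last vowel to 'u'.
So wenheb → wenhub.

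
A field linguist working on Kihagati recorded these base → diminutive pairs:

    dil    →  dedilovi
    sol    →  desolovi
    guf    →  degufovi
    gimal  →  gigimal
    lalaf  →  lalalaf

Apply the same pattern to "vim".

"vim" has 1 vowel. The stems with 1 vowel (dil → dedilovi, sol → desolovi, guf → degufovi) add de- … -ovi around the stem.
So vim → devimovi.

devimovi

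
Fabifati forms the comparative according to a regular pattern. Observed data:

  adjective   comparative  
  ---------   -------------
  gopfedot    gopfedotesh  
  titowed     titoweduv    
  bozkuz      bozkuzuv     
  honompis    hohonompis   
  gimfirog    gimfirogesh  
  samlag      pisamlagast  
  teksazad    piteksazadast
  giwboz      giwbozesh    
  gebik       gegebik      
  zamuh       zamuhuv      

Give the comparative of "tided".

tideduv

gimfirog and samlag both end in -g yet inflect differently (gimfirogesh, pisamlagast), so the final letter is not what conditions the rule; the last vowel is.
"tided" has last vowel 'e'. The one such stem in the data (titowed → titoweduv) adds -uv, so the same rule applies.
So tided → tideduv.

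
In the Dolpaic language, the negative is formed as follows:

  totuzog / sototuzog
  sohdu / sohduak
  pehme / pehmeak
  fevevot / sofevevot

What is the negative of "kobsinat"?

sokobsinat

"kobsinat" ends in a consonant. The stems ending in a consonant (fevevot → sofevevot, totuzog → sototuzog) add the prefix so-.
So kobsinat → sokobsinat.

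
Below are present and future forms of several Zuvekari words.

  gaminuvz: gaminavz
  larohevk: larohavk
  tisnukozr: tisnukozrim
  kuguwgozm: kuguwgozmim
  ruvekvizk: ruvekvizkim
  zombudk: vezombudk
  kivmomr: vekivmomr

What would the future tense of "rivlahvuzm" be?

rivlahvuzmim

larohevk and ruvekvizk both end in -k yet inflect differently (larohavk, ruvekvizkim), so the final letter is not what conditions the rule; the second-to-last letter is.
"rivlahvuzm" has second-to-last letter 'z'. The stems whose second-to-last letter is 'z' (tisnukozr → tisnukozrim, kuguwgozm → kuguwgozmim, ruvekvizk → ruvekvizkim) add -im.
The other patterns: stems whose second-to-last letter is 'v' change the last vowel to 'a'; stems whose second-to-last letter is 'd' or 'm' add the prefix ve-.
So rivlahvuzm → rivlahvuzmim.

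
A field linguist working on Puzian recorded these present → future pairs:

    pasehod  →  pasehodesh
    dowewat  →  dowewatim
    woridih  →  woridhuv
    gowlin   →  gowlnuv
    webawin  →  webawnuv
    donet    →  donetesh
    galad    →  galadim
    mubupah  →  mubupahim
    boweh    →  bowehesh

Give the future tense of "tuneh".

tunehesh

woridih and mubupah both end in -h yet inflect differently (woridhuv, mubupahim), so the final letter is not what conditions the rule; the last vowel is.
"tuneh" has last vowel 'e'. The stems whose last vowel is 'e' (donet → donetesh, boweh → bowehesh) add -esh.
So tuneh → tunehesh.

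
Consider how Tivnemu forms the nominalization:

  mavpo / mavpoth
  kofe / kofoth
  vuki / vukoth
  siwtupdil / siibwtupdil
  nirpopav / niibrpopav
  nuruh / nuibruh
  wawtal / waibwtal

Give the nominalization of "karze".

vuki and siwtupdil both have last vowel 'i' yet inflect differently (vukoth, siibwtupdil), so the last vowel is not what conditions the rule; whether the stem ends in a vowel or a consonant is.
"karze" ends in a vowel. The stems ending in a vowel (mavpo → mavpoth, kofe → kofoth, vuki → vukoth) drop the final letter and add -oth.
So karze → karzoth.

karzoth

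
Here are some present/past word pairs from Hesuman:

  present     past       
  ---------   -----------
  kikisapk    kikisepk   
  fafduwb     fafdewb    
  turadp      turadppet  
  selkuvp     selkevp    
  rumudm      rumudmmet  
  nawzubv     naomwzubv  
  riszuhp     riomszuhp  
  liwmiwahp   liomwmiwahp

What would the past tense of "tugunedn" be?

turadp and riszuhp both end in -p yet inflect differently (turadppet, riomszuhp), so the final letter is not what conditions the rule; the second-to-last letter is.
"tugunedn" has second-to-last letter 'd'. The stems whose second-to-last letter is 'd' (rumudm → rumudmmet, turadp → turadppet) double the final consonant and add -et.
The other patterns: stems whose second-to-last letter is 'b' or 'h' insert -om- after the first vowel; stems whose second-to-last letter is 'p', 'v' or 'w' change the last vowel to 'e'.
So tugunedn → tugunednnet.

tugunednnet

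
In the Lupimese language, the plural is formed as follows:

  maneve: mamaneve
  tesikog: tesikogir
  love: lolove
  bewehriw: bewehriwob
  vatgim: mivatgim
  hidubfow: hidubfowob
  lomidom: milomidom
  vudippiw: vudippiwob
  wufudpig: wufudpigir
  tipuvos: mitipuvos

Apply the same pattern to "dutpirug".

dutpirugir

hidubfow and tesikog both have last vowel 'o' yet inflect differently (hidubfowob, tesikogir), so the last vowel is not what conditions the rule; the final letter is.
"dutpirug" ends in -g. The stems ending in -g (tesikog → tesikogir, wufudpig → wufudpigir) add -ir.
So dutpirug → dutpirugir.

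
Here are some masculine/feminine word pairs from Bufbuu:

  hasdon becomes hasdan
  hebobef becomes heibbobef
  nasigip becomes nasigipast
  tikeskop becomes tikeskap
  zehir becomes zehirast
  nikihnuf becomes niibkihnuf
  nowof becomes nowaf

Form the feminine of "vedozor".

vedozar

nowof and nikihnuf both end in -f yet inflect differently (nowaf, niibkihnuf), so the final letter is not what conditions the rule; the last vowel is.
"vedozor" has last vowel 'o'. The stems whose last vowel is 'o' (hasdon → hasdan, tikeskop → tikeskap, nowof → nowaf) change the last vowel to 'a'.
The other patterns: stems whose last vowel is 'e' or 'u' insert -ib- after the first vowel; stems whose last vowel is 'i' add -ast.
So vedozor → vedozar.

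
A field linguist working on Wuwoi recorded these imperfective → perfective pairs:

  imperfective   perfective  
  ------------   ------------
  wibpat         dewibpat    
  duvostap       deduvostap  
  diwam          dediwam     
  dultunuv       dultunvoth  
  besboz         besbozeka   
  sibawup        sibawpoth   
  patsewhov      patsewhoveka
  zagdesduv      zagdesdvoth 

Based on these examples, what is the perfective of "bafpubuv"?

sibawup and duvostap both end in -p yet inflect differently (sibawpoth, deduvostap), so the final letter is not what conditions the rule; the last vowel is.
"bafpubuv" has last vowel 'u'. The stems whose last vowel is 'u' (zagdesduv → zagdesdvoth, dultunuv → dultunvoth, sibawup → sibawpoth) delete the last vowel and add -oth.
So bafpubuv → bafpubvoth.

bafpubvoth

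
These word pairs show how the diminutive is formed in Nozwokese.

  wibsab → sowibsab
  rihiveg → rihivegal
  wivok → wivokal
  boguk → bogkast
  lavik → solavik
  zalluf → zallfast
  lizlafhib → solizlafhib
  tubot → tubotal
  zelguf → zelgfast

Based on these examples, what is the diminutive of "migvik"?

somigvik

lavik and boguk both end in -k yet inflect differently (solavik, bogkast), so the final letter is not what conditions the rule; the last vowel is.
"migvik" has last vowel 'i'. The stems whose last vowel is 'i' (lavik → solavik, lizlafhib → solizlafhib) add the prefix so-.
The other patterns: stems whose last vowel is 'u' delete the last vowel and add -ast; stems whose last vowel is 'e' or 'o' add -al.
So migvik → somigvik.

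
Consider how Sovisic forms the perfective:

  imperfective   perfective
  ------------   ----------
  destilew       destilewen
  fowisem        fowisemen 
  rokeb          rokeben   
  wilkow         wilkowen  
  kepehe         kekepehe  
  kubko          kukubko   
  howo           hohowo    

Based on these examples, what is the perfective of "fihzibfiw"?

"fihzibfiw" ends in a consonant. The stems ending in a consonant (destilew → destilewen, fowisem → fowisemen, rokeb → rokeben) add -en.
So fihzibfiw → fihzibfiwen.

fihzibfiwen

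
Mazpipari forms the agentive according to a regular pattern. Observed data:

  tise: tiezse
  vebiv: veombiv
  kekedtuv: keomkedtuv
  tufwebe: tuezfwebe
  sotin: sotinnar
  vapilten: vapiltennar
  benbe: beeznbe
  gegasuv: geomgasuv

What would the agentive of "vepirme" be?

"vepirme" ends in -e. The stems ending in -e (tise → tiezse, benbe → beeznbe, tufwebe → tuezfwebe) insert -ez- after the first vowel.
So vepirme → veezpirme.

veezpirme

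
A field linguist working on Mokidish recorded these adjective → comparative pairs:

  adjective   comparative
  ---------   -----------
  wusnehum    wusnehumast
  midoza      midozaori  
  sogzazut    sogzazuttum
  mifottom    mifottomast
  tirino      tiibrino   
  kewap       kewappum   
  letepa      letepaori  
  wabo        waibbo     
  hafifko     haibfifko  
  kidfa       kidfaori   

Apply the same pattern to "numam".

hafifko and mifottom both have last vowel 'o' yet inflect differently (haibfifko, mifottomast), so the last vowel is not what conditions the rule; the final letter is.
"numam" ends in -m. The stems ending in -m (wusnehum → wusnehumast, mifottom → mifottomast) add -ast.
The other patterns: stems ending in -a add -ori; stems ending in -o insert -ib- after the first vowel; stems ending in -p or -t double the final consonant and add -um.
So numam → numamast.

numamast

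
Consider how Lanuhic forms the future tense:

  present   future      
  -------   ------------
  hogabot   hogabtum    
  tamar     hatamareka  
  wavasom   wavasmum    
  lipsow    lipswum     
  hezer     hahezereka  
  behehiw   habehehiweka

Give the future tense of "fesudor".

fesudrum

lipsow and behehiw both end in -w yet inflect differently (lipswum, habehehiweka), so the final letter is not what conditions the rule; the last vowel is.
"fesudor" has last vowel 'o'. The stems whose last vowel is 'o' (hogabot → hogabtum, lipsow → lipswum, wavasom → wavasmum) delete the last vowel and add -um.
The other pattern: stems whose last vowel is 'a', 'e' or 'i' add ha- … -eka around the stem.
So fesudor → fesudrum.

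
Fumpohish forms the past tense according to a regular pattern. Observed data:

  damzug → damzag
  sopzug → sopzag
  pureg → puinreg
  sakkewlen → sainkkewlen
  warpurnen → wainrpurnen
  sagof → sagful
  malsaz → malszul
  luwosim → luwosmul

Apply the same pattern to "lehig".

lehgul

damzug and pureg both end in -g yet inflect differently (damzag, puinreg), so the final letter is not what conditions the rule; the last vowel is.
"lehig" has last vowel 'i'. The one such stem in the data (luwosim → luwosmul) deletes the last vowel and adds -ul (as do sagof, malsaz), so the same rule applies.
So lehig → lehgul.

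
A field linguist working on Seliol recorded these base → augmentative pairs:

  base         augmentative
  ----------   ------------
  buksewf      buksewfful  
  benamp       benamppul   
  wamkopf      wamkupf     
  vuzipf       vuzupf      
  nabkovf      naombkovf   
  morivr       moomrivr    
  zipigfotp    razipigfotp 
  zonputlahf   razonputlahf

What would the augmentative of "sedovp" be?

seomdovp

buksewf and wamkopf both end in -f yet inflect differently (buksewfful, wamkupf), so the final letter is not what conditions the rule; the second-to-last letter is.
"sedovp" has second-to-last letter 'v'. The stems whose second-to-last letter is 'v' (nabkovf → naombkovf, morivr → moomrivr) insert -om- after the first vowel.
So sedovp → seomdovp.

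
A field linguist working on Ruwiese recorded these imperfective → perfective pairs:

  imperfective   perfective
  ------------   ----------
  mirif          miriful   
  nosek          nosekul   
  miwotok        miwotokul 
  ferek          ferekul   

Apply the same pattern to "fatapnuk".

Every pair shown (mirif → miriful, nosek → nosekul, miwotok → miwotokul, …) follows the same rule: add -ul.
So fatapnuk → fatapnukul.

fatapnukul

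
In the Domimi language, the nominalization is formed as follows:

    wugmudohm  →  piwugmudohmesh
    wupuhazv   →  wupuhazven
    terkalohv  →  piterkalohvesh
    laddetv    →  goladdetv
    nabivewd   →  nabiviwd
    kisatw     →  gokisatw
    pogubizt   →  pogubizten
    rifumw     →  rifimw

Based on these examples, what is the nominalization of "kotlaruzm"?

wupuhazv and terkalohv both end in -v yet inflect differently (wupuhazven, piterkalohvesh), so the final letter is not what conditions the rule; the second-to-last letter is.
"kotlaruzm" has second-to-last letter 'z'. The stems whose second-to-last letter is 'z' (wupuhazv → wupuhazven, pogubizt → pogubizten) add -en.
The other patterns: stems whose second-to-last letter is 'h' add pi- … -esh around the stem; stems whose second-to-last letter is 't' add the prefix go-; stems whose second-to-last letter is 'm' or 'w' change the last vowel to 'i'.
So kotlaruzm → kotlaruzmen.

kotlaruzmen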